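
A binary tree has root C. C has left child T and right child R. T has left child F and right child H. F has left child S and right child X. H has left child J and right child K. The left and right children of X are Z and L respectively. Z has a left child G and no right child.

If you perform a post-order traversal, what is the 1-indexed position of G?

2

Post-order visits the left subtree, then the right subtree, then the node.
At C: go left to T.
  At T: go left to F.
    At F: go left to S.
      S is a leaf — visit S.
    At F: go right to X.
      At X: go left to Z.
        At Z: go left to G.
          G is a leaf — visit G.
        At Z: no right child.
        Visit Z.
      At X: go right to L.
        L is a leaf — visit L.
      Visit X.
    Visit F.
  At T: go right to H.
    At H: go left to J.
      J is a leaf — visit J.
    At H: go right to K.
      K is a leaf — visit K.
    Visit H.
  Visit T.
At C: go right to R.
  R is a leaf — visit R.
Visit C.
Full post-order sequence: S, G, Z, L, X, F, J, K, H, T, R, C.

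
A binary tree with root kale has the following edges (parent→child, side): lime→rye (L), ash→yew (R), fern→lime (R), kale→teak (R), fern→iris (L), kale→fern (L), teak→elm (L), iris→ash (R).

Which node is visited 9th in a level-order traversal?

yew

Level-order visits nodes level by level from the root, left to right within each level.
Level 0: kale
Level 1: fern, teak
Level 2: iris, lime, elm
Level 3: ash, rye
Level 4: yew
Full level-order sequence: kale, fern, teak, iris, lime, elm, ash, rye, yew.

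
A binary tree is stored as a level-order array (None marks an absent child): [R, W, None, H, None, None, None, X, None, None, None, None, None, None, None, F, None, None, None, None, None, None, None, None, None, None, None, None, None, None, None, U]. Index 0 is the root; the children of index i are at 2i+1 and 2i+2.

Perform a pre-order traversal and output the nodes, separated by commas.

R, W, H, X, F, U

Pre-order visits the node, then its left subtree, then its right subtree.
Visit R.
At R: go left to W.
  Visit W.
  At W: go left to H.
    Visit H.
    At H: go left to X.
      Visit X.
      At X: go left to F.
        Visit F.
        At F: go left to U.
          U is a leaf — visit U.
        At F: no right child.
      At X: no right child.
    At H: no right child.
  At W: no right child.
At R: no right child.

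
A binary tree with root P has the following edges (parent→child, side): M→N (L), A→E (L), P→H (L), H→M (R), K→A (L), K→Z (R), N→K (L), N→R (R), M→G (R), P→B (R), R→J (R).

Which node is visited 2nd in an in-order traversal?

In-order visits the left subtree, then the node, then the right subtree.
At P: go left to H.
  At H: no left child.
  Visit H.
  At H: go right to M.
    At M: go left to N.
      At N: go left to K.
        At K: go left to A.
          At A: go left to E.
            E is a leaf — visit E.
          Visit A.
          At A: no right child.
        Visit K.
        At K: go right to Z.
          Z is a leaf — visit Z.
      Visit N.
      At N: go right to R.
        At R: no left child.
        Visit R.
        At R: go right to J.
          J is a leaf — visit J.
    Visit M.
    At M: go right to G.
      G is a leaf — visit G.
Visit P.
At P: go right to B.
  B is a leaf — visit B.
Full in-order sequence: H, E, A, K, Z, N, R, J, M, G, P, B.

E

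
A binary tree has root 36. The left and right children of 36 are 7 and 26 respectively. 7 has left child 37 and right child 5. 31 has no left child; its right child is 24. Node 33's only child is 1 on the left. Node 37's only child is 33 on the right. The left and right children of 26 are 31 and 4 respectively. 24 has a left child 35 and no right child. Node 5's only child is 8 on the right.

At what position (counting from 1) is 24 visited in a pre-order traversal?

Pre-order visits the node, then its left subtree, then its right subtree.
Visit 36.
At 36: go left to 7.
  Visit 7.
  At 7: go left to 37.
    Visit 37.
    At 37: no left child.
    At 37: go right to 33.
      Visit 33.
      At 33: go left to 1.
        1 is a leaf — visit 1.
      At 33: no right child.
  At 7: go right to 5.
    Visit 5.
    At 5: no left child.
    At 5: go right to 8.
      8 is a leaf — visit 8.
At 36: go right to 26.
  Visit 26.
  At 26: go left to 31.
    Visit 31.
    At 31: no left child.
    At 31: go right to 24.
      Visit 24.
      At 24: go left to 35.
        35 is a leaf — visit 35.
      At 24: no right child.
  At 26: go right to 4.
    4 is a leaf — visit 4.
Full pre-order sequence: 36, 7, 37, 33, 1, 5, 8, 26, 31, 24, 35, 4.

10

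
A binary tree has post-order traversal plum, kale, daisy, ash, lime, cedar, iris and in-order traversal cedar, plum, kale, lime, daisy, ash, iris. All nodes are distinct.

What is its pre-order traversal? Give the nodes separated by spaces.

iris cedar lime kale plum ash daisy

The last element of post-order is the root; it splits in-order into left and right subtrees.
Root iris: left subtree has 6 nodes {cedar, plum, kale, lime, daisy, ash}, right has 0 { }.
  Root cedar: left subtree has 0 nodes { }, right has 5 {plum, kale, lime, daisy, ash}.
    Root lime: left subtree has 2 nodes {plum, kale}, right has 2 {daisy, ash}.
      Root kale: left subtree has 1 node {plum}, right has 0 { }.
      Root ash: left subtree has 1 node {daisy}, right has 0 { }.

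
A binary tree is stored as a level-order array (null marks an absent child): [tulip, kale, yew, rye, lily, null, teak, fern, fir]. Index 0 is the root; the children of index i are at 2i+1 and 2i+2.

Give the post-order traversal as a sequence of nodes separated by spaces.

fern fir rye lily kale teak yew tulip

Post-order visits the left subtree, then the right subtree, then the node.
At tulip: go left to kale.
  At kale: go left to rye.
    At rye: go left to fern.
      fern is a leaf — visit fern.
    At rye: go right to fir.
      fir is a leaf — visit fir.
    Visit rye.
  At kale: go right to lily.
    lily is a leaf — visit lily.
  Visit kale.
At tulip: go right to yew.
  At yew: no left child.
  At yew: go right to teak.
    teak is a leaf — visit teak.
  Visit yew.
Visit tulip.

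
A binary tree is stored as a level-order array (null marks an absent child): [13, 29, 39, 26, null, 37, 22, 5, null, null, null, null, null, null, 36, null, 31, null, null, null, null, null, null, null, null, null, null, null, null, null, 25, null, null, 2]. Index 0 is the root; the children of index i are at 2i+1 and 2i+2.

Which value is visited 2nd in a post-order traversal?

Post-order visits the left subtree, then the right subtree, then the node.
At 13: go left to 29.
  At 29: go left to 26.
    At 26: go left to 5.
      At 5: no left child.
      At 5: go right to 31.
        At 31: go left to 2.
          2 is a leaf — visit 2.
        At 31: no right child.
        Visit 31.
      Visit 5.
    At 26: no right child.
    Visit 26.
  At 29: no right child.
  Visit 29.
At 13: go right to 39.
  At 39: go left to 37.
    37 is a leaf — visit 37.
  At 39: go right to 22.
    At 22: no left child.
    At 22: go right to 36.
      At 36: no left child.
      At 36: go right to 25.
        25 is a leaf — visit 25.
      Visit 36.
    Visit 22.
  Visit 39.
Visit 13.
Full post-order sequence: 2, 31, 5, 26, 29, 37, 25, 36, 22, 39, 13.

31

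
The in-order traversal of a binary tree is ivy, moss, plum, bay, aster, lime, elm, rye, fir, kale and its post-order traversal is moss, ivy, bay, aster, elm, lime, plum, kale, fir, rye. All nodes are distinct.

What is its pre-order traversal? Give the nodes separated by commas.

rye, plum, ivy, moss, lime, aster, bay, elm, fir, kale

The last element of post-order is the root; it splits in-order into left and right subtrees.
Root rye: left subtree has 7 nodes {ivy, moss, plum, bay, aster, lime, elm}, right has 2 {fir, kale}.
  Root plum: left subtree has 2 nodes {ivy, moss}, right has 4 {bay, aster, lime, elm}.
    Root ivy: left subtree has 0 nodes { }, right has 1 {moss}.
    Root lime: left subtree has 2 nodes {bay, aster}, right has 1 {elm}.
      Root aster: left subtree has 1 node {bay}, right has 0 { }.
  Root fir: left subtree has 0 nodes { }, right has 1 {kale}.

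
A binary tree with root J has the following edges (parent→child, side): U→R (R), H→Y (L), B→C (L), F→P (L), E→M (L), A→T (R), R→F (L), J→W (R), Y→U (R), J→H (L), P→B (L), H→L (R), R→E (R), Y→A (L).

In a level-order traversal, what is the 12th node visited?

Level-order visits nodes level by level from the root, left to right within each level.
Level 0: J
Level 1: H, W
Level 2: Y, L
Level 3: A, U
Level 4: T, R
Level 5: F, E
Level 6: P, M
Level 7: B
Level 8: C
Full level-order sequence: J, H, W, Y, L, A, U, T, R, F, E, P, M, B, C.

P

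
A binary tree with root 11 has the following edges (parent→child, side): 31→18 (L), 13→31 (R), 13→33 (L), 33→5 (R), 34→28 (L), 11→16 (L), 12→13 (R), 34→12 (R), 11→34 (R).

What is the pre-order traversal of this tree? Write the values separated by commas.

11, 16, 34, 28, 12, 13, 33, 5, 31, 18

Pre-order visits the node, then its left subtree, then its right subtree.
Visit 11.
At 11: go left to 16.
  16 is a leaf — visit 16.
At 11: go right to 34.
  Visit 34.
  At 34: go left to 28.
    28 is a leaf — visit 28.
  At 34: go right to 12.
    Visit 12.
    At 12: no left child.
    At 12: go right to 13.
      Visit 13.
      At 13: go left to 33.
        Visit 33.
        At 33: no left child.
        At 33: go right to 5.
          5 is a leaf — visit 5.
      At 13: go right to 31.
        Visit 31.
        At 31: go left to 18.
          18 is a leaf — visit 18.
        At 31: no right child.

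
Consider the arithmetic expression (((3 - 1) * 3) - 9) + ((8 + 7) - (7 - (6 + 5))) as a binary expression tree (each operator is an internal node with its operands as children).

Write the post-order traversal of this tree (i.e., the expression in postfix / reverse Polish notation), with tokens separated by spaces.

Post-order on an expression tree gives postfix notation: for each operator, emit left operand, right operand, then the operator.

3 1 - 3 * 9 - 8 7 + 7 6 5 + - - +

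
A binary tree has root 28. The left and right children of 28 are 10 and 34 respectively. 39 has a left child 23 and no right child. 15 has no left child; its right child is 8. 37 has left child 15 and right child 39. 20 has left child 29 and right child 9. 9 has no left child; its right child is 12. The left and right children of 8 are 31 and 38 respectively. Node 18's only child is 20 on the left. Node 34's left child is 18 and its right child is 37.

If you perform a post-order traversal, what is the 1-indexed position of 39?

12

Post-order visits the left subtree, then the right subtree, then the node.
At 28: go left to 10.
  10 is a leaf — visit 10.
At 28: go right to 34.
  At 34: go left to 18.
    At 18: go left to 20.
      At 20: go left to 29.
        29 is a leaf — visit 29.
      At 20: go right to 9.
        At 9: no left child.
        At 9: go right to 12.
          12 is a leaf — visit 12.
        Visit 9.
      Visit 20.
    At 18: no right child.
    Visit 18.
  At 34: go right to 37.
    At 37: go left to 15.
      At 15: no left child.
      At 15: go right to 8.
        At 8: go left to 31.
          31 is a leaf — visit 31.
        At 8: go right to 38.
          38 is a leaf — visit 38.
        Visit 8.
      Visit 15.
    At 37: go right to 39.
      At 39: go left to 23.
        23 is a leaf — visit 23.
      At 39: no right child.
      Visit 39.
    Visit 37.
  Visit 34.
Visit 28.
Full post-order sequence: 10, 29, 12, 9, 20, 18, 31, 38, 8, 15, 23, 39, 37, 34, 28.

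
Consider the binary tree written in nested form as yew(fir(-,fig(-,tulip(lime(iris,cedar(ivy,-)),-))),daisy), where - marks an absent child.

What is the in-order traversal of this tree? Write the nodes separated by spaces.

fir fig iris lime ivy cedar tulip yew daisy

In-order visits the left subtree, then the node, then the right subtree.
At yew: go left to fir.
  At fir: no left child.
  Visit fir.
  At fir: go right to fig.
    At fig: no left child.
    Visit fig.
    At fig: go right to tulip.
      At tulip: go left to lime.
        At lime: go left to iris.
          iris is a leaf — visit iris.
        Visit lime.
        At lime: go right to cedar.
          At cedar: go left to ivy.
            ivy is a leaf — visit ivy.
          Visit cedar.
          At cedar: no right child.
      Visit tulip.
      At tulip: no right child.
Visit yew.
At yew: go right to daisy.
  daisy is a leaf — visit daisy.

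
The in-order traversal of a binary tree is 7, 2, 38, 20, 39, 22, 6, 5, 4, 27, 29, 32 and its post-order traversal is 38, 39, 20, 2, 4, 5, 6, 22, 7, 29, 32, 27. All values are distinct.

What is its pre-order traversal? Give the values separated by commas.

The last element of post-order is the root; it splits in-order into left and right subtrees.
Root 27: left subtree has 9 nodes {7, 2, 38, 20, 39, 22, 6, 5, 4}, right has 2 {29, 32}.
  Root 7: left subtree has 0 nodes { }, right has 8 {2, 38, 20, 39, 22, 6, 5, 4}.
    Root 22: left subtree has 4 nodes {2, 38, 20, 39}, right has 3 {6, 5, 4}.
      Root 2: left subtree has 0 nodes { }, right has 3 {38, 20, 39}.
        Root 20: left subtree has 1 node {38}, right has 1 {39}.
      Root 6: left subtree has 0 nodes { }, right has 2 {5, 4}.
        Root 5: left subtree has 0 nodes { }, right has 1 {4}.
  Root 32: left subtree has 1 node {29}, right has 0 { }.

27, 7, 22, 2, 20, 38, 39, 6, 5, 4, 32, 29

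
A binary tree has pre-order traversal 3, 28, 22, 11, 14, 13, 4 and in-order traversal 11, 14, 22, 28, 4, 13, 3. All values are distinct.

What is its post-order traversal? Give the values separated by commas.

14, 11, 22, 4, 13, 28, 3

The first element of pre-order is the root; it splits in-order into left and right subtrees.
Root 3: left subtree has 6 nodes {11, 14, 22, 28, 4, 13}, right has 0 { }.
  Root 28: left subtree has 3 nodes {11, 14, 22}, right has 2 {4, 13}.
    Root 22: left subtree has 2 nodes {11, 14}, right has 0 { }.
      Root 11: left subtree has 0 nodes { }, right has 1 {14}.
    Root 13: left subtree has 1 node {4}, right has 0 { }.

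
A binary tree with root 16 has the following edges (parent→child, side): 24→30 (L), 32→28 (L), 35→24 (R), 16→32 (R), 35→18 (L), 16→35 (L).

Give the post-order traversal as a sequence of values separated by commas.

Post-order visits the left subtree, then the right subtree, then the node.
At 16: go left to 35.
  At 35: go left to 18.
    18 is a leaf — visit 18.
  At 35: go right to 24.
    At 24: go left to 30.
      30 is a leaf — visit 30.
    At 24: no right child.
    Visit 24.
  Visit 35.
At 16: go right to 32.
  At 32: go left to 28.
    28 is a leaf — visit 28.
  At 32: no right child.
  Visit 32.
Visit 16.

18, 30, 24, 35, 28, 32, 16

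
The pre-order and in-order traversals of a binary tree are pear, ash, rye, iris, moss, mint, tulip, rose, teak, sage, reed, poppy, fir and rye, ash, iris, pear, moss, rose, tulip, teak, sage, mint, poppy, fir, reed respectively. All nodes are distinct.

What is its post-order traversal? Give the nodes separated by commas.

The first element of pre-order is the root; it splits in-order into left and right subtrees.
Root pear: left subtree has 3 nodes {rye, ash, iris}, right has 9 {moss, rose, tulip, teak, sage, mint, poppy, fir, reed}.
  Root ash: left subtree has 1 node {rye}, right has 1 {iris}.
  Root moss: left subtree has 0 nodes { }, right has 8 {rose, tulip, teak, sage, mint, poppy, fir, reed}.
    Root mint: left subtree has 4 nodes {rose, tulip, teak, sage}, right has 3 {poppy, fir, reed}.
      Root tulip: left subtree has 1 node {rose}, right has 2 {teak, sage}.
        Root teak: left subtree has 0 nodes { }, right has 1 {sage}.
      Root reed: left subtree has 2 nodes {poppy, fir}, right has 0 { }.
        Root poppy: left subtree has 0 nodes { }, right has 1 {fir}.

rye, iris, ash, rose, sage, teak, tulip, fir, poppy, reed, mint, moss, pear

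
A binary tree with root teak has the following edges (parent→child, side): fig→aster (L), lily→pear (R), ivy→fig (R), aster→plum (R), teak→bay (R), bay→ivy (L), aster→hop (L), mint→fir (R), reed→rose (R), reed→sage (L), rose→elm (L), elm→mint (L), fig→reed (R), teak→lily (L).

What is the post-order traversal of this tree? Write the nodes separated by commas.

Post-order visits the left subtree, then the right subtree, then the node.
At teak: go left to lily.
  At lily: no left child.
  At lily: go right to pear.
    pear is a leaf — visit pear.
  Visit lily.
At teak: go right to bay.
  At bay: go left to ivy.
    At ivy: no left child.
    At ivy: go right to fig.
      At fig: go left to aster.
        At aster: go left to hop.
          hop is a leaf — visit hop.
        At aster: go right to plum.
          plum is a leaf — visit plum.
        Visit aster.
      At fig: go right to reed.
        At reed: go left to sage.
          sage is a leaf — visit sage.
        At reed: go right to rose.
          At rose: go left to elm.
            At elm: go left to mint.
              At mint: no left child.
              At mint: go right to fir.
                fir is a leaf — visit fir.
              Visit mint.
            At elm: no right child.
            Visit elm.
          At rose: no right child.
          Visit rose.
        Visit reed.
      Visit fig.
    Visit ivy.
  At bay: no right child.
  Visit bay.
Visit teak.

pear, lily, hop, plum, aster, sage, fir, mint, elm, rose, reed, fig, ivy, bay, teak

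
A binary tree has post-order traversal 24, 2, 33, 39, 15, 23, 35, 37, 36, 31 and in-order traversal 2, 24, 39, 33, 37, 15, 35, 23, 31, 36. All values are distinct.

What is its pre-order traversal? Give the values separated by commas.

31, 37, 39, 2, 24, 33, 35, 15, 23, 36

The last element of post-order is the root; it splits in-order into left and right subtrees.
Root 31: left subtree has 8 nodes {2, 24, 39, 33, 37, 15, 35, 23}, right has 1 {36}.
  Root 37: left subtree has 4 nodes {2, 24, 39, 33}, right has 3 {15, 35, 23}.
    Root 39: left subtree has 2 nodes {2, 24}, right has 1 {33}.
      Root 2: left subtree has 0 nodes { }, right has 1 {24}.
    Root 35: left subtree has 1 node {15}, right has 1 {23}.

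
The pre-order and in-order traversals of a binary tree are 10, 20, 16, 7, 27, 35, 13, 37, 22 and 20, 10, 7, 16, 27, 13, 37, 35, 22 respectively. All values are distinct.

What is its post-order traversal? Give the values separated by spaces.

20 7 37 13 22 35 27 16 10

The first element of pre-order is the root; it splits in-order into left and right subtrees.
Root 10: left subtree has 1 node {20}, right has 7 {7, 16, 27, 13, 37, 35, 22}.
  Root 16: left subtree has 1 node {7}, right has 5 {27, 13, 37, 35, 22}.
    Root 27: left subtree has 0 nodes { }, right has 4 {13, 37, 35, 22}.
      Root 35: left subtree has 2 nodes {13, 37}, right has 1 {22}.
        Root 13: left subtree has 0 nodes { }, right has 1 {37}.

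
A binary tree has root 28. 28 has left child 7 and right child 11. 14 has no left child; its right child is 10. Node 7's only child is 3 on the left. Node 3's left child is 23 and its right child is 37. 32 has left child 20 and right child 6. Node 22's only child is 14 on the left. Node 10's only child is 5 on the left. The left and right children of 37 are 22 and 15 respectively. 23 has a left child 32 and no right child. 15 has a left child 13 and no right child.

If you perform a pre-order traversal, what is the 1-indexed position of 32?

5

Pre-order visits the node, then its left subtree, then its right subtree.
Visit 28.
At 28: go left to 7.
  Visit 7.
  At 7: go left to 3.
    Visit 3.
    At 3: go left to 23.
      Visit 23.
      At 23: go left to 32.
        Visit 32.
        At 32: go left to 20.
          20 is a leaf — visit 20.
        At 32: go right to 6.
          6 is a leaf — visit 6.
      At 23: no right child.
    At 3: go right to 37.
      Visit 37.
      At 37: go left to 22.
        Visit 22.
        At 22: go left to 14.
          Visit 14.
          At 14: no left child.
          At 14: go right to 10.
            Visit 10.
            At 10: go left to 5.
              5 is a leaf — visit 5.
            At 10: no right child.
        At 22: no right child.
      At 37: go right to 15.
        Visit 15.
        At 15: go left to 13.
          13 is a leaf — visit 13.
        At 15: no right child.
  At 7: no right child.
At 28: go right to 11.
  11 is a leaf — visit 11.
Full pre-order sequence: 28, 7, 3, 23, 32, 20, 6, 37, 22, 14, 10, 5, 15, 13, 11.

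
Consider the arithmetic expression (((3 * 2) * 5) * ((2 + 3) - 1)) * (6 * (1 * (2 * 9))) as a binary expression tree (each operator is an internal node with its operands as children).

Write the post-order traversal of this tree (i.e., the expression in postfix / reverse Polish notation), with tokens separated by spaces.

Post-order on an expression tree gives postfix notation: for each operator, emit left operand, right operand, then the operator.

3 2 * 5 * 2 3 + 1 - * 6 1 2 9 * * * *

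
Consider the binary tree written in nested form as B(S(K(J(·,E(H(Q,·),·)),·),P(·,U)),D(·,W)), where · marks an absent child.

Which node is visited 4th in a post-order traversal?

J

Post-order visits the left subtree, then the right subtree, then the node.
At B: go left to S.
  At S: go left to K.
    At K: go left to J.
      At J: no left child.
      At J: go right to E.
        At E: go left to H.
          At H: go left to Q.
            Q is a leaf — visit Q.
          At H: no right child.
          Visit H.
        At E: no right child.
        Visit E.
      Visit J.
    At K: no right child.
    Visit K.
  At S: go right to P.
    At P: no left child.
    At P: go right to U.
      U is a leaf — visit U.
    Visit P.
  Visit S.
At B: go right to D.
  At D: no left child.
  At D: go right to W.
    W is a leaf — visit W.
  Visit D.
Visit B.
Full post-order sequence: Q, H, E, J, K, U, P, S, W, D, B.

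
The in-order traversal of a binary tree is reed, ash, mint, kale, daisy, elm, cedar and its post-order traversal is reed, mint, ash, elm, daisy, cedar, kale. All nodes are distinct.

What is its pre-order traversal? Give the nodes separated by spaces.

The last element of post-order is the root; it splits in-order into left and right subtrees.
Root kale: left subtree has 3 nodes {reed, ash, mint}, right has 3 {daisy, elm, cedar}.
  Root ash: left subtree has 1 node {reed}, right has 1 {mint}.
  Root cedar: left subtree has 2 nodes {daisy, elm}, right has 0 { }.
    Root daisy: left subtree has 0 nodes { }, right has 1 {elm}.

kale ash reed mint cedar daisy elm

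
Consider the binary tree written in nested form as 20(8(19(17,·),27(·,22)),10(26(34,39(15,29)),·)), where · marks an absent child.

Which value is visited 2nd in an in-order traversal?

19

In-order visits the left subtree, then the node, then the right subtree.
At 20: go left to 8.
  At 8: go left to 19.
    At 19: go left to 17.
      17 is a leaf — visit 17.
    Visit 19.
    At 19: no right child.
  Visit 8.
  At 8: go right to 27.
    At 27: no left child.
    Visit 27.
    At 27: go right to 22.
      22 is a leaf — visit 22.
Visit 20.
At 20: go right to 10.
  At 10: go left to 26.
    At 26: go left to 34.
      34 is a leaf — visit 34.
    Visit 26.
    At 26: go right to 39.
      At 39: go left to 15.
        15 is a leaf — visit 15.
      Visit 39.
      At 39: go right to 29.
        29 is a leaf — visit 29.
  Visit 10.
  At 10: no right child.
Full in-order sequence: 17, 19, 8, 27, 22, 20, 34, 26, 15, 39, 29, 10.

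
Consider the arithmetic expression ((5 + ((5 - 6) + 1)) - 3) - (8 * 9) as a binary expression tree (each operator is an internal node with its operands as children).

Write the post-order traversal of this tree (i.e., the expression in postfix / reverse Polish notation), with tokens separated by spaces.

Post-order on an expression tree gives postfix notation: for each operator, emit left operand, right operand, then the operator.

5 5 6 - 1 + + 3 - 8 9 * -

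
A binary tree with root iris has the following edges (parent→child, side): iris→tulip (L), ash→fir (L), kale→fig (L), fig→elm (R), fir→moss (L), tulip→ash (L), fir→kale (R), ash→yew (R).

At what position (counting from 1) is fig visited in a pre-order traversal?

Pre-order visits the node, then its left subtree, then its right subtree.
Visit iris.
At iris: go left to tulip.
  Visit tulip.
  At tulip: go left to ash.
    Visit ash.
    At ash: go left to fir.
      Visit fir.
      At fir: go left to moss.
        moss is a leaf — visit moss.
      At fir: go right to kale.
        Visit kale.
        At kale: go left to fig.
          Visit fig.
          At fig: no left child.
          At fig: go right to elm.
            elm is a leaf — visit elm.
        At kale: no right child.
    At ash: go right to yew.
      yew is a leaf — visit yew.
  At tulip: no right child.
At iris: no right child.
Full pre-order sequence: iris, tulip, ash, fir, moss, kale, fig, elm, yew.

7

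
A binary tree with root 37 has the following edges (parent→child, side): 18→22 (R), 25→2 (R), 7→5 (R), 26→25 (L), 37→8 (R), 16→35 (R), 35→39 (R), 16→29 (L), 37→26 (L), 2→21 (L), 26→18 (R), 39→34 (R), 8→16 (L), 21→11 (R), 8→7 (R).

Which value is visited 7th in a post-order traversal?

26

Post-order visits the left subtree, then the right subtree, then the node.
At 37: go left to 26.
  At 26: go left to 25.
    At 25: no left child.
    At 25: go right to 2.
      At 2: go left to 21.
        At 21: no left child.
        At 21: go right to 11.
          11 is a leaf — visit 11.
        Visit 21.
      At 2: no right child.
      Visit 2.
    Visit 25.
  At 26: go right to 18.
    At 18: no left child.
    At 18: go right to 22.
      22 is a leaf — visit 22.
    Visit 18.
  Visit 26.
At 37: go right to 8.
  At 8: go left to 16.
    At 16: go left to 29.
      29 is a leaf — visit 29.
    At 16: go right to 35.
      At 35: no left child.
      At 35: go right to 39.
        At 39: no left child.
        At 39: go right to 34.
          34 is a leaf — visit 34.
        Visit 39.
      Visit 35.
    Visit 16.
  At 8: go right to 7.
    At 7: no left child.
    At 7: go right to 5.
      5 is a leaf — visit 5.
    Visit 7.
  Visit 8.
Visit 37.
Full post-order sequence: 11, 21, 2, 25, 22, 18, 26, 29, 34, 39, 35, 16, 5, 7, 8, 37.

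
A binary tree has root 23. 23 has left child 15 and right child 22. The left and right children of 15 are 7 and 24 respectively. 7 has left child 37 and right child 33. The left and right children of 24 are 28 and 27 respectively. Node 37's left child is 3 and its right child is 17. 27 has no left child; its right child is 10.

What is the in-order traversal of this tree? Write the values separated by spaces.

In-order visits the left subtree, then the node, then the right subtree.
At 23: go left to 15.
  At 15: go left to 7.
    At 7: go left to 37.
      At 37: go left to 3.
        3 is a leaf — visit 3.
      Visit 37.
      At 37: go right to 17.
        17 is a leaf — visit 17.
    Visit 7.
    At 7: go right to 33.
      33 is a leaf — visit 33.
  Visit 15.
  At 15: go right to 24.
    At 24: go left to 28.
      28 is a leaf — visit 28.
    Visit 24.
    At 24: go right to 27.
      At 27: no left child.
      Visit 27.
      At 27: go right to 10.
        10 is a leaf — visit 10.
Visit 23.
At 23: go right to 22.
  22 is a leaf — visit 22.

3 37 17 7 33 15 28 24 27 10 23 22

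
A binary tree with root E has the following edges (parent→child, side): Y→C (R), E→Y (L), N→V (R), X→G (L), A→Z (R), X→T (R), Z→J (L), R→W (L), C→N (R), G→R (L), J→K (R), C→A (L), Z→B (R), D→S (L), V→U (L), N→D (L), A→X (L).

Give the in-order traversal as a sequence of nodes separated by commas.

In-order visits the left subtree, then the node, then the right subtree.
At E: go left to Y.
  At Y: no left child.
  Visit Y.
  At Y: go right to C.
    At C: go left to A.
      At A: go left to X.
        At X: go left to G.
          At G: go left to R.
            At R: go left to W.
              W is a leaf — visit W.
            Visit R.
            At R: no right child.
          Visit G.
          At G: no right child.
        Visit X.
        At X: go right to T.
          T is a leaf — visit T.
      Visit A.
      At A: go right to Z.
        At Z: go left to J.
          At J: no left child.
          Visit J.
          At J: go right to K.
            K is a leaf — visit K.
        Visit Z.
        At Z: go right to B.
          B is a leaf — visit B.
    Visit C.
    At C: go right to N.
      At N: go left to D.
        At D: go left to S.
          S is a leaf — visit S.
        Visit D.
        At D: no right child.
      Visit N.
      At N: go right to V.
        At V: go left to U.
          U is a leaf — visit U.
        Visit V.
        At V: no right child.
Visit E.
At E: no right child.

Y, W, R, G, X, T, A, J, K, Z, B, C, S, D, N, U, V, E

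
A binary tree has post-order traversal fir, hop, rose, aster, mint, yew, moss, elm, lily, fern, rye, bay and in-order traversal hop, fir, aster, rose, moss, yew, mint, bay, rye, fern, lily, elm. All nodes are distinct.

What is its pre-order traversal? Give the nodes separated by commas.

The last element of post-order is the root; it splits in-order into left and right subtrees.
Root bay: left subtree has 7 nodes {hop, fir, aster, rose, moss, yew, mint}, right has 4 {rye, fern, lily, elm}.
  Root moss: left subtree has 4 nodes {hop, fir, aster, rose}, right has 2 {yew, mint}.
    Root aster: left subtree has 2 nodes {hop, fir}, right has 1 {rose}.
      Root hop: left subtree has 0 nodes { }, right has 1 {fir}.
    Root yew: left subtree has 0 nodes { }, right has 1 {mint}.
  Root rye: left subtree has 0 nodes { }, right has 3 {fern, lily, elm}.
    Root fern: left subtree has 0 nodes { }, right has 2 {lily, elm}.
      Root lily: left subtree has 0 nodes { }, right has 1 {elm}.

bay, moss, aster, hop, fir, rose, yew, mint, rye, fern, lily, elm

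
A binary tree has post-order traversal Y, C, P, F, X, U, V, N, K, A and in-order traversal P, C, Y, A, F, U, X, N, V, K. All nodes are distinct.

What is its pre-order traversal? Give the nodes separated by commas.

A, P, C, Y, K, N, U, F, X, V

The last element of post-order is the root; it splits in-order into left and right subtrees.
Root A: left subtree has 3 nodes {P, C, Y}, right has 6 {F, U, X, N, V, K}.
  Root P: left subtree has 0 nodes { }, right has 2 {C, Y}.
    Root C: left subtree has 0 nodes { }, right has 1 {Y}.
  Root K: left subtree has 5 nodes {F, U, X, N, V}, right has 0 { }.
    Root N: left subtree has 3 nodes {F, U, X}, right has 1 {V}.
      Root U: left subtree has 1 node {F}, right has 1 {X}.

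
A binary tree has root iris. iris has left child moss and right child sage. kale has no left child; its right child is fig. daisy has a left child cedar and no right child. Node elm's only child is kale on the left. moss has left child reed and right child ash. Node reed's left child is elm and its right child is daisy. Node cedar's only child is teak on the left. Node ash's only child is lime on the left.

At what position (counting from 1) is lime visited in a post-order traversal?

Post-order visits the left subtree, then the right subtree, then the node.
At iris: go left to moss.
  At moss: go left to reed.
    At reed: go left to elm.
      At elm: go left to kale.
        At kale: no left child.
        At kale: go right to fig.
          fig is a leaf — visit fig.
        Visit kale.
      At elm: no right child.
      Visit elm.
    At reed: go right to daisy.
      At daisy: go left to cedar.
        At cedar: go left to teak.
          teak is a leaf — visit teak.
        At cedar: no right child.
        Visit cedar.
      At daisy: no right child.
      Visit daisy.
    Visit reed.
  At moss: go right to ash.
    At ash: go left to lime.
      lime is a leaf — visit lime.
    At ash: no right child.
    Visit ash.
  Visit moss.
At iris: go right to sage.
  sage is a leaf — visit sage.
Visit iris.
Full post-order sequence: fig, kale, elm, teak, cedar, daisy, reed, lime, ash, moss, sage, iris.

8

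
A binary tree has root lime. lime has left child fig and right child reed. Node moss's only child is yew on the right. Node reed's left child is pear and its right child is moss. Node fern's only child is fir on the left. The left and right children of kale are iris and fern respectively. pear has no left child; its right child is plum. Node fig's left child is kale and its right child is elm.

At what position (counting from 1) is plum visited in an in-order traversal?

In-order visits the left subtree, then the node, then the right subtree.
At lime: go left to fig.
  At fig: go left to kale.
    At kale: go left to iris.
      iris is a leaf — visit iris.
    Visit kale.
    At kale: go right to fern.
      At fern: go left to fir.
        fir is a leaf — visit fir.
      Visit fern.
      At fern: no right child.
  Visit fig.
  At fig: go right to elm.
    elm is a leaf — visit elm.
Visit lime.
At lime: go right to reed.
  At reed: go left to pear.
    At pear: no left child.
    Visit pear.
    At pear: go right to plum.
      plum is a leaf — visit plum.
  Visit reed.
  At reed: go right to moss.
    At moss: no left child.
    Visit moss.
    At moss: go right to yew.
      yew is a leaf — visit yew.
Full in-order sequence: iris, kale, fir, fern, fig, elm, lime, pear, plum, reed, moss, yew.

9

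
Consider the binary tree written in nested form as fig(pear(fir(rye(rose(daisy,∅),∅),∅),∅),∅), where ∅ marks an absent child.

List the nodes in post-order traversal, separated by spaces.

Post-order visits the left subtree, then the right subtree, then the node.
At fig: go left to pear.
  At pear: go left to fir.
    At fir: go left to rye.
      At rye: go left to rose.
        At rose: go left to daisy.
          daisy is a leaf — visit daisy.
        At rose: no right child.
        Visit rose.
      At rye: no right child.
      Visit rye.
    At fir: no right child.
    Visit fir.
  At pear: no right child.
  Visit pear.
At fig: no right child.
Visit fig.

daisy rose rye fir pear fig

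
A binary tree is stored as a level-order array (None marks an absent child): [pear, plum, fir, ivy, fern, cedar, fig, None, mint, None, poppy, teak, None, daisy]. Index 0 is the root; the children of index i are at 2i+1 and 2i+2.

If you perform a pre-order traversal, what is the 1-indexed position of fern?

Pre-order visits the node, then its left subtree, then its right subtree.
Visit pear.
At pear: go left to plum.
  Visit plum.
  At plum: go left to ivy.
    Visit ivy.
    At ivy: no left child.
    At ivy: go right to mint.
      mint is a leaf — visit mint.
  At plum: go right to fern.
    Visit fern.
    At fern: no left child.
    At fern: go right to poppy.
      poppy is a leaf — visit poppy.
At pear: go right to fir.
  Visit fir.
  At fir: go left to cedar.
    Visit cedar.
    At cedar: go left to teak.
      teak is a leaf — visit teak.
    At cedar: no right child.
  At fir: go right to fig.
    Visit fig.
    At fig: go left to daisy.
      daisy is a leaf — visit daisy.
    At fig: no right child.
Full pre-order sequence: pear, plum, ivy, mint, fern, poppy, fir, cedar, teak, fig, daisy.

5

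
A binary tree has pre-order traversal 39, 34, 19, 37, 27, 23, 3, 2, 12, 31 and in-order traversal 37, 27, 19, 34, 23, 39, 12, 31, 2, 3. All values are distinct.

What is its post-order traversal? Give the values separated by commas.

27, 37, 19, 23, 34, 31, 12, 2, 3, 39

The first element of pre-order is the root; it splits in-order into left and right subtrees.
Root 39: left subtree has 5 nodes {37, 27, 19, 34, 23}, right has 4 {12, 31, 2, 3}.
  Root 34: left subtree has 3 nodes {37, 27, 19}, right has 1 {23}.
    Root 19: left subtree has 2 nodes {37, 27}, right has 0 { }.
      Root 37: left subtree has 0 nodes { }, right has 1 {27}.
  Root 3: left subtree has 3 nodes {12, 31, 2}, right has 0 { }.
    Root 2: left subtree has 2 nodes {12, 31}, right has 0 { }.
      Root 12: left subtree has 0 nodes { }, right has 1 {31}.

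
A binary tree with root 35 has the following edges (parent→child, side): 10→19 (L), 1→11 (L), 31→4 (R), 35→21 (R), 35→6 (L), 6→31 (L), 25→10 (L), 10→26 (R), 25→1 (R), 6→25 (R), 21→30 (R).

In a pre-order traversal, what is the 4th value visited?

Pre-order visits the node, then its left subtree, then its right subtree.
Visit 35.
At 35: go left to 6.
  Visit 6.
  At 6: go left to 31.
    Visit 31.
    At 31: no left child.
    At 31: go right to 4.
      4 is a leaf — visit 4.
  At 6: go right to 25.
    Visit 25.
    At 25: go left to 10.
      Visit 10.
      At 10: go left to 19.
        19 is a leaf — visit 19.
      At 10: go right to 26.
        26 is a leaf — visit 26.
    At 25: go right to 1.
      Visit 1.
      At 1: go left to 11.
        11 is a leaf — visit 11.
      At 1: no right child.
At 35: go right to 21.
  Visit 21.
  At 21: no left child.
  At 21: go right to 30.
    30 is a leaf — visit 30.
Full pre-order sequence: 35, 6, 31, 4, 25, 10, 19, 26, 1, 11, 21, 30.

4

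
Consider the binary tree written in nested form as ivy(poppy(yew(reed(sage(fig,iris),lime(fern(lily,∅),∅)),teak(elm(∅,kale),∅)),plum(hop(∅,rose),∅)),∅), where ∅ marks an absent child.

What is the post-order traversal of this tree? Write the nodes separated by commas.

Post-order visits the left subtree, then the right subtree, then the node.
At ivy: go left to poppy.
  At poppy: go left to yew.
    At yew: go left to reed.
      At reed: go left to sage.
        At sage: go left to fig.
          fig is a leaf — visit fig.
        At sage: go right to iris.
          iris is a leaf — visit iris.
        Visit sage.
      At reed: go right to lime.
        At lime: go left to fern.
          At fern: go left to lily.
            lily is a leaf — visit lily.
          At fern: no right child.
          Visit fern.
        At lime: no right child.
        Visit lime.
      Visit reed.
    At yew: go right to teak.
      At teak: go left to elm.
        At elm: no left child.
        At elm: go right to kale.
          kale is a leaf — visit kale.
        Visit elm.
      At teak: no right child.
      Visit teak.
    Visit yew.
  At poppy: go right to plum.
    At plum: go left to hop.
      At hop: no left child.
      At hop: go right to rose.
        rose is a leaf — visit rose.
      Visit hop.
    At plum: no right child.
    Visit plum.
  Visit poppy.
At ivy: no right child.
Visit ivy.

fig, iris, sage, lily, fern, lime, reed, kale, elm, teak, yew, rose, hop, plum, poppy, ivy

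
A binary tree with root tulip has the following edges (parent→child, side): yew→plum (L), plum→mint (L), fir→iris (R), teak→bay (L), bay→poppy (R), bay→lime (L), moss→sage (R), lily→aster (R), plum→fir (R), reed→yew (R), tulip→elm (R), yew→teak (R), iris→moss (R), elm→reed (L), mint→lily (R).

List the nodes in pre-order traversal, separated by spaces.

Pre-order visits the node, then its left subtree, then its right subtree.
Visit tulip.
At tulip: no left child.
At tulip: go right to elm.
  Visit elm.
  At elm: go left to reed.
    Visit reed.
    At reed: no left child.
    At reed: go right to yew.
      Visit yew.
      At yew: go left to plum.
        Visit plum.
        At plum: go left to mint.
          Visit mint.
          At mint: no left child.
          At mint: go right to lily.
            Visit lily.
            At lily: no left child.
            At lily: go right to aster.
              aster is a leaf — visit aster.
        At plum: go right to fir.
          Visit fir.
          At fir: no left child.
          At fir: go right to iris.
            Visit iris.
            At iris: no left child.
            At iris: go right to moss.
              Visit moss.
              At moss: no left child.
              At moss: go right to sage.
                sage is a leaf — visit sage.
      At yew: go right to teak.
        Visit teak.
        At teak: go left to bay.
          Visit bay.
          At bay: go left to lime.
            lime is a leaf — visit lime.
          At bay: go right to poppy.
            poppy is a leaf — visit poppy.
        At teak: no right child.
  At elm: no right child.

tulip elm reed yew plum mint lily aster fir iris moss sage teak bay lime poppy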